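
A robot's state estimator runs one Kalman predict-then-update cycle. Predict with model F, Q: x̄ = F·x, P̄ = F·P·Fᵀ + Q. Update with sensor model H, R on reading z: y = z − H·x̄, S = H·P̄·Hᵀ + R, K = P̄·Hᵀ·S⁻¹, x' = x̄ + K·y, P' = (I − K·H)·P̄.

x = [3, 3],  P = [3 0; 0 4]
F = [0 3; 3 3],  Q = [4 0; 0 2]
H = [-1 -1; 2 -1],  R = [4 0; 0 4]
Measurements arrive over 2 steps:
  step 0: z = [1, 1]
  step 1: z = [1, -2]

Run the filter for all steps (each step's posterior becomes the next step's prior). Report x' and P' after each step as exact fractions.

step 0: x' = [137/1598, -1039/3196], P' = [692/799 362/799; 362/799 1695/799]
step 1: x' = [-1351741/1380587, -113609/1380587], P' = [1165696/1380587 657148/1380587; 657148/1380587 2781996/1380587]

step 0: x̄ = F·x = [9, 18]
step 0: P̄ = F·P·Fᵀ + Q = [40 36; 36 65]
step 0: y = z − H·x̄ = [28, 1]
step 0: S = H·P̄·Hᵀ + R = [181 -51; -51 85]
step 0: K = P̄·Hᵀ·S⁻¹ = [-31/94 511/1598; -121/188 -971/3196]
step 0: x' = x̄ + K·y = [137/1598, -1039/3196]
step 0: P' = (I − K·H)·P̄ = [692/799 362/799; 362/799 1695/799]
step 1: x̄ = F·x = [-3117/3196, -135/188]
step 1: P̄ = F·P·Fᵀ + Q = [18451/799 1089/47; 1089/47 1741/47]
step 1: y = z − H·x̄ = [-554/799, -2453/3196]
step 1: S = H·P̄·Hᵀ + R = [88270/799 -25818/799; -25818/799 32545/799]
step 1: K = P̄·Hᵀ·S⁻¹ = [-455711/1380587 32197/106199; -859786/1380587 -28225/106199]
step 1: x' = x̄ + K·y = [-1351741/1380587, -113609/1380587]
step 1: P' = (I − K·H)·P̄ = [1165696/1380587 657148/1380587; 657148/1380587 2781996/1380587]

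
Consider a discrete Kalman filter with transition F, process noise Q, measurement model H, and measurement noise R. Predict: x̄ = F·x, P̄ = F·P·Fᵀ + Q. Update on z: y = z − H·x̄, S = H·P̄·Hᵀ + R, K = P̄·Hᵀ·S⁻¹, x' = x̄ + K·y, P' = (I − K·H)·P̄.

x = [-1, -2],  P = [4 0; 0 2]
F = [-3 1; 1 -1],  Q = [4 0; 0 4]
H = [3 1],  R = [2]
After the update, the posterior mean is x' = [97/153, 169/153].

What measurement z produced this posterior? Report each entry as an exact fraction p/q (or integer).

z = [3]

x̄ = F·x = [1, 1]
P̄ = F·P·Fᵀ + Q = [42 -14; -14 10]
S = H·P̄·Hᵀ + R = [306]
K = P̄·Hᵀ·S⁻¹ = [56/153; -16/153]
x' − x̄ = [-56/153, 16/153] = K·y
y = (KᵀK)⁻¹·Kᵀ·(x' − x̄) = [-1]
z = y + H·x̄ = [-1] + [4] = [3]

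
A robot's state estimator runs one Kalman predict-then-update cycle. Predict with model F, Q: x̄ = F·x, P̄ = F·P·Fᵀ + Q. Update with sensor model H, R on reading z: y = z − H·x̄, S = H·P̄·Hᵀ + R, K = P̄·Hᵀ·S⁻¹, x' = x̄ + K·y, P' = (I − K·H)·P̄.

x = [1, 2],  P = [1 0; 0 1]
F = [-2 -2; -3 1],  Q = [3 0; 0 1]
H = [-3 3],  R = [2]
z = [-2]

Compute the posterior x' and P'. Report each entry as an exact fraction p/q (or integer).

x̄ = F·x = [-6, -1]
P̄ = F·P·Fᵀ + Q = [11 4; 4 11]
y = z − H·x̄ = [-17]
S = H·P̄·Hᵀ + R = [128]
K = P̄·Hᵀ·S⁻¹ = [-21/128; 21/128]
x' = x̄ + K·y = [-411/128, -485/128]
P' = (I − K·H)·P̄ = [967/128 953/128; 953/128 967/128]

x' = [-411/128, -485/128]
P' = [967/128 953/128; 953/128 967/128]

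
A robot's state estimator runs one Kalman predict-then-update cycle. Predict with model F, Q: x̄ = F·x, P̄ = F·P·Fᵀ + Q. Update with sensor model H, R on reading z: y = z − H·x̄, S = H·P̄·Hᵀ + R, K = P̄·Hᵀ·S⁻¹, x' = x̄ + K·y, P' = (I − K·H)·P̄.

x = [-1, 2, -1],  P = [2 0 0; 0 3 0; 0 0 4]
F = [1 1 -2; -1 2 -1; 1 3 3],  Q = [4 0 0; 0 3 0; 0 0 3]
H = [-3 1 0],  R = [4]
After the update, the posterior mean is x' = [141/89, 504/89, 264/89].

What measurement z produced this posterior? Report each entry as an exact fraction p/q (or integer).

x̄ = F·x = [3, 6, 2]
P̄ = F·P·Fᵀ + Q = [25 12 -13; 12 21 4; -13 4 68]
S = H·P̄·Hᵀ + R = [178]
K = P̄·Hᵀ·S⁻¹ = [-63/178; -15/178; 43/178]
x' − x̄ = [-126/89, -30/89, 86/89] = K·y
y = (KᵀK)⁻¹·Kᵀ·(x' − x̄) = [4]
z = y + H·x̄ = [4] + [-3] = [1]

z = [1]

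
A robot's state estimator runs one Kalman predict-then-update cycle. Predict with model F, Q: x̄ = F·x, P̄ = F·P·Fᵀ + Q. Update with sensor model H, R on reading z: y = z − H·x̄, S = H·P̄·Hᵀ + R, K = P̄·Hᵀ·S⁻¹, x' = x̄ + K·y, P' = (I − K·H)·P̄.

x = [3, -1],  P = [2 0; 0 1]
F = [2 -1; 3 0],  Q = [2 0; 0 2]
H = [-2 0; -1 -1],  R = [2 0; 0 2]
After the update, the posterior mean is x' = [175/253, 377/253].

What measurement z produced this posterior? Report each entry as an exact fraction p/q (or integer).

z = [-1, -2]

x̄ = F·x = [7, 9]
P̄ = F·P·Fᵀ + Q = [11 12; 12 20]
S = H·P̄·Hᵀ + R = [46 46; 46 57]
K = P̄·Hᵀ·S⁻¹ = [-98/253 -1/11; 52/253 -8/11]
x' − x̄ = [-1596/253, -1900/253] = K·y
y = (KᵀK)⁻¹·Kᵀ·(x' − x̄) = [13, 14]
z = y + H·x̄ = [13, 14] + [-14, -16] = [-1, -2]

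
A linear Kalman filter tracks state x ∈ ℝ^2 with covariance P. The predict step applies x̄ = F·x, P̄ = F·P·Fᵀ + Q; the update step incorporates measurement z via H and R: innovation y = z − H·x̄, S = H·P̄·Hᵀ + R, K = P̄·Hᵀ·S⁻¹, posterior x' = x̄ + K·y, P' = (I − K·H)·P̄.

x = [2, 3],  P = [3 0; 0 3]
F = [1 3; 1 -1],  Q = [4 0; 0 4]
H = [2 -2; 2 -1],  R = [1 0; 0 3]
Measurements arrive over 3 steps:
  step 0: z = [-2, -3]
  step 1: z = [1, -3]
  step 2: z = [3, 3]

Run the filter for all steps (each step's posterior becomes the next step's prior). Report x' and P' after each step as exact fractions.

step 0: x̄ = F·x = [11, -1]
step 0: P̄ = F·P·Fᵀ + Q = [34 -6; -6 10]
step 0: y = z − H·x̄ = [-26, -26]
step 0: S = H·P̄·Hᵀ + R = [225 192; 192 173]
step 0: K = P̄·Hᵀ·S⁻¹ = [-368/2061 430/687; -1312/2061 398/687]
step 0: x' = x̄ + K·y = [-1301/2061, 1007/2061]
step 0: P' = (I − K·H)·P̄ = [4054/2061 4238/2061; 4238/2061 4894/2061]
step 1: x̄ = F·x = [1720/2061, -2308/2061]
step 1: P̄ = F·P·Fᵀ + Q = [81772/2061 -2152/2061; -2152/2061 8716/2061]
step 1: y = z − H·x̄ = [-5995/2061, -3977/687]
step 1: S = H·P̄·Hᵀ + R = [381229/2061 119144/687; 119144/687 38955/229]
step 1: K = P̄·Hᵀ·S⁻¹ = [-3464/54007 29056/54007; -27160/54007 25684/54007]
step 1: x' = x̄ + K·y = [-113056/54007, -130160/54007]
step 1: P' = (I − K·H)·P̄ = [88900/54007 90632/54007; 90632/54007 104212/54007]
step 2: x̄ = F·x = [-503536/54007, 17104/54007]
step 2: P̄ = F·P·Fᵀ + Q = [1786628/54007 -42472/54007; -42472/54007 227876/54007]
step 2: y = z − H·x̄ = [1203301/54007, 1186197/54007]
step 2: S = H·P̄·Hᵀ + R = [8451799/54007 7857096/54007; 7857096/54007 7706297/54007]
step 2: K = P̄·Hᵀ·S⁻¹ = [-213882552/3334755373 1782706288/3334755373; -1677043368/3334755373 1574493244/3334755373]
step 2: x' = x̄ + K·y = [3297838808/3334755373, -1727389844/3334755373]
step 2: P' = (I − K·H)·P̄ = [5455060140/3334755373 5562001416/3334755373; 5562001416/3334755373 6400523100/3334755373]

step 0: x' = [-1301/2061, 1007/2061], P' = [4054/2061 4238/2061; 4238/2061 4894/2061]
step 1: x' = [-113056/54007, -130160/54007], P' = [88900/54007 90632/54007; 90632/54007 104212/54007]
step 2: x' = [3297838808/3334755373, -1727389844/3334755373], P' = [5455060140/3334755373 5562001416/3334755373; 5562001416/3334755373 6400523100/3334755373]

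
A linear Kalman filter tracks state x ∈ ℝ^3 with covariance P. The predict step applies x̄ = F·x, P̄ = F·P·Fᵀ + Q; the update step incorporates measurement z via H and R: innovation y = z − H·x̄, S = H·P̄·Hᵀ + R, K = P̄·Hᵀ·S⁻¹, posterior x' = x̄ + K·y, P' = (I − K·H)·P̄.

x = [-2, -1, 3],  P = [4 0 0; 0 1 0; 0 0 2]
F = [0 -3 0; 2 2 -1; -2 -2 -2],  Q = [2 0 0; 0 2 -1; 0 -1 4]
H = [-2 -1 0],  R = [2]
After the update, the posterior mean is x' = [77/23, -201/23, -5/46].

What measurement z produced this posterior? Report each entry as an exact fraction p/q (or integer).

x̄ = F·x = [3, -9, 0]
P̄ = F·P·Fᵀ + Q = [11 -6 6; -6 24 -17; 6 -17 32]
S = H·P̄·Hᵀ + R = [46]
K = P̄·Hᵀ·S⁻¹ = [-8/23; -6/23; 5/46]
x' − x̄ = [8/23, 6/23, -5/46] = K·y
y = (KᵀK)⁻¹·Kᵀ·(x' − x̄) = [-1]
z = y + H·x̄ = [-1] + [3] = [2]

z = [2]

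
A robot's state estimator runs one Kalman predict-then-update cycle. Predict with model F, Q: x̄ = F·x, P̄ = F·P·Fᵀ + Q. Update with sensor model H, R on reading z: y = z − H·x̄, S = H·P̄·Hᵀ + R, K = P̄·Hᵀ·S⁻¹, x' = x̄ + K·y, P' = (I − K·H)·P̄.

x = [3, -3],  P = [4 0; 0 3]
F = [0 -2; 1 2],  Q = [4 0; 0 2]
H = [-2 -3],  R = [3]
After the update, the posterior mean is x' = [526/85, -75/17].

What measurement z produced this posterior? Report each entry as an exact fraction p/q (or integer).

x̄ = F·x = [6, -3]
P̄ = F·P·Fᵀ + Q = [16 -12; -12 18]
S = H·P̄·Hᵀ + R = [85]
K = P̄·Hᵀ·S⁻¹ = [4/85; -6/17]
x' − x̄ = [16/85, -24/17] = K·y
y = (KᵀK)⁻¹·Kᵀ·(x' − x̄) = [4]
z = y + H·x̄ = [4] + [-3] = [1]

z = [1]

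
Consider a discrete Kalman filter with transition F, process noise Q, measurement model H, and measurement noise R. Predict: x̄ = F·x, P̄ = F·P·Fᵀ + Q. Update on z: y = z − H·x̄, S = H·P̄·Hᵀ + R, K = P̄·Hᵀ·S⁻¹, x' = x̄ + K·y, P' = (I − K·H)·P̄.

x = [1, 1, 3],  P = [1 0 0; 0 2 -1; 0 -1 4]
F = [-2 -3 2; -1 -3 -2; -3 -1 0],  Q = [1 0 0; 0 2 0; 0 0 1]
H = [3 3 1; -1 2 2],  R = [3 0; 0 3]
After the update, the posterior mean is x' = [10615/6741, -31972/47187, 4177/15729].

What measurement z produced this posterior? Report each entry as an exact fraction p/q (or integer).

z = [3, -2]

x̄ = F·x = [1, -10, -4]
P̄ = F·P·Fᵀ + Q = [51 4 14; 4 25 7; 14 7 12]
S = H·P̄·Hᵀ + R = [897 159; 159 186]
K = P̄·Hᵀ·S⁻¹ = [1699/6741 -1996/6741; 2648/47187 12958/47187; 1126/15729 1067/15729]
x' − x̄ = [3874/6741, 439898/47187, 67093/15729] = K·y
y = (KᵀK)⁻¹·Kᵀ·(x' − x̄) = [34, 27]
z = y + H·x̄ = [34, 27] + [-31, -29] = [3, -2]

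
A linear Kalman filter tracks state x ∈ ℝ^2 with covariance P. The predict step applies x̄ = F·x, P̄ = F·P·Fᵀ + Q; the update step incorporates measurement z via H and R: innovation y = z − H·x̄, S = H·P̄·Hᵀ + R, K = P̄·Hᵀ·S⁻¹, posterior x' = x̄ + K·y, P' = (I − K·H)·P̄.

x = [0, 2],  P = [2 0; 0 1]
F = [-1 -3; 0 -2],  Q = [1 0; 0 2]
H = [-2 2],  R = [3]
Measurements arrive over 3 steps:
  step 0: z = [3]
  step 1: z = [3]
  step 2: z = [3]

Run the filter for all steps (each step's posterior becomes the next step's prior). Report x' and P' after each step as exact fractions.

step 0: x' = [-50/9, -4], P' = [20/3 6; 6 6]
step 1: x' = [-1808/1023, -52/93], P' = [3703/341 296/31; 296/31 278/31]
step 2: x' = [-603448/174621, -353260/174621], P' = [644938/58207 566212/58207; 566212/58207 530374/58207]

step 0: x̄ = F·x = [-6, -4]
step 0: P̄ = F·P·Fᵀ + Q = [12 6; 6 6]
step 0: y = z − H·x̄ = [-1]
step 0: S = H·P̄·Hᵀ + R = [27]
step 0: K = P̄·Hᵀ·S⁻¹ = [-4/9; 0]
step 0: x' = x̄ + K·y = [-50/9, -4]
step 0: P' = (I − K·H)·P̄ = [20/3 6; 6 6]
step 1: x̄ = F·x = [158/9, 8]
step 1: P̄ = F·P·Fᵀ + Q = [293/3 48; 48 26]
step 1: y = z − H·x̄ = [199/9]
step 1: S = H·P̄·Hᵀ + R = [341/3]
step 1: K = P̄·Hᵀ·S⁻¹ = [-298/341; -12/31]
step 1: x' = x̄ + K·y = [-1808/1023, -52/93]
step 1: P' = (I − K·H)·P̄ = [3703/341 296/31; 296/31 278/31]
step 2: x̄ = F·x = [3524/1023, 104/93]
step 2: P̄ = F·P·Fᵀ + Q = [51102/341 2260/31; 2260/31 1174/31]
step 2: y = z − H·x̄ = [7829/1023]
step 2: S = H·P̄·Hᵀ + R = [58207/341]
step 2: K = P̄·Hᵀ·S⁻¹ = [-52484/58207; -23892/58207]
step 2: x' = x̄ + K·y = [-603448/174621, -353260/174621]
step 2: P' = (I − K·H)·P̄ = [644938/58207 566212/58207; 566212/58207 530374/58207]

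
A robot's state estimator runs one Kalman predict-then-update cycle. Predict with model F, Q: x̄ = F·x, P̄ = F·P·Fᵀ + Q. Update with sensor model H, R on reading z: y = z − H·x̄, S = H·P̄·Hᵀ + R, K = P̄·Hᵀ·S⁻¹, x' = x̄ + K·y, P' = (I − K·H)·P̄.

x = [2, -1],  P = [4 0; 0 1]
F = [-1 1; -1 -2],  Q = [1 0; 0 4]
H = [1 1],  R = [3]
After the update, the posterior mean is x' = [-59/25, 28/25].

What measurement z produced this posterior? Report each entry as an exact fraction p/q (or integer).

z = [-1]

x̄ = F·x = [-3, 0]
P̄ = F·P·Fᵀ + Q = [6 2; 2 12]
S = H·P̄·Hᵀ + R = [25]
K = P̄·Hᵀ·S⁻¹ = [8/25; 14/25]
x' − x̄ = [16/25, 28/25] = K·y
y = (KᵀK)⁻¹·Kᵀ·(x' − x̄) = [2]
z = y + H·x̄ = [2] + [-3] = [-1]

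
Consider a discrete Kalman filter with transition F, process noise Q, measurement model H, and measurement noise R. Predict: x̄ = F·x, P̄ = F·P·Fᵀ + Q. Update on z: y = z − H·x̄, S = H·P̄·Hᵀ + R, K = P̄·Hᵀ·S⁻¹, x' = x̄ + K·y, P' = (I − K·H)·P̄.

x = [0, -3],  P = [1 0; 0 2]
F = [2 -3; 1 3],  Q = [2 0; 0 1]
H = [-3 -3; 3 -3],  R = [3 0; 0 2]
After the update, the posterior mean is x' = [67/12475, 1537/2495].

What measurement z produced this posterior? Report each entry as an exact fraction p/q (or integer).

z = [-2, -2]

x̄ = F·x = [9, -9]
P̄ = F·P·Fᵀ + Q = [24 -16; -16 20]
S = H·P̄·Hᵀ + R = [111 -36; -36 686]
K = P̄·Hᵀ·S⁻¹ = [-2024/12475 2076/12475; -404/2495 -414/2495]
x' − x̄ = [-112208/12475, 23992/2495] = K·y
y = (KᵀK)⁻¹·Kᵀ·(x' − x̄) = [-2, -56]
z = y + H·x̄ = [-2, -56] + [0, 54] = [-2, -2]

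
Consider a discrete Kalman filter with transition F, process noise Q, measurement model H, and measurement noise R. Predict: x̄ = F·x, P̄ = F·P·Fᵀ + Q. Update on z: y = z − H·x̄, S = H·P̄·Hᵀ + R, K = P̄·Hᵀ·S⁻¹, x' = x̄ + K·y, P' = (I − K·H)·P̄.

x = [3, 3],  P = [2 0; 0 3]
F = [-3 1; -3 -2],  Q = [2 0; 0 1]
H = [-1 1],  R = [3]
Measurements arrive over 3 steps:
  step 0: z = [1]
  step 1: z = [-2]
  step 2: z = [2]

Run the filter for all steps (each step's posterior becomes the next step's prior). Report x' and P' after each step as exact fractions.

step 0: x' = [-28/3, -305/33], P' = [58/3 55/3; 55/3 662/33]
step 1: x' = [541/228, 97/114], P' = [6701/228 3539/114; 3539/114 2032/57]
step 2: x' = [-32237/8280, -5341/2760], P' = [74551/2760 78869/2760; 78869/2760 91391/2760]

step 0: x̄ = F·x = [-6, -15]
step 0: P̄ = F·P·Fᵀ + Q = [23 12; 12 31]
step 0: y = z − H·x̄ = [10]
step 0: S = H·P̄·Hᵀ + R = [33]
step 0: K = P̄·Hᵀ·S⁻¹ = [-1/3; 19/33]
step 0: x' = x̄ + K·y = [-28/3, -305/33]
step 0: P' = (I − K·H)·P̄ = [58/3 55/3; 55/3 662/33]
step 1: x̄ = F·x = [619/33, 1534/33]
step 1: P̄ = F·P·Fᵀ + Q = [2840/33 6233/33; 6233/33 15683/33]
step 1: y = z − H·x̄ = [-327/11]
step 1: S = H·P̄·Hᵀ + R = [2052/11]
step 1: K = P̄·Hᵀ·S⁻¹ = [377/684; 175/114]
step 1: x' = x̄ + K·y = [541/228, 97/114]
step 1: P' = (I − K·H)·P̄ = [6701/228 3539/114; 3539/114 2032/57]
step 2: x̄ = F·x = [-1429/228, -2011/228]
step 2: P̄ = F·P·Fᵀ + Q = [26425/228 65287/228; 65287/228 177985/228]
step 2: y = z − H·x̄ = [173/38]
step 2: S = H·P̄·Hᵀ + R = [6210/19]
step 2: K = P̄·Hᵀ·S⁻¹ = [2159/4140; 2087/1380]
step 2: x' = x̄ + K·y = [-32237/8280, -5341/2760]
step 2: P' = (I − K·H)·P̄ = [74551/2760 78869/2760; 78869/2760 91391/2760]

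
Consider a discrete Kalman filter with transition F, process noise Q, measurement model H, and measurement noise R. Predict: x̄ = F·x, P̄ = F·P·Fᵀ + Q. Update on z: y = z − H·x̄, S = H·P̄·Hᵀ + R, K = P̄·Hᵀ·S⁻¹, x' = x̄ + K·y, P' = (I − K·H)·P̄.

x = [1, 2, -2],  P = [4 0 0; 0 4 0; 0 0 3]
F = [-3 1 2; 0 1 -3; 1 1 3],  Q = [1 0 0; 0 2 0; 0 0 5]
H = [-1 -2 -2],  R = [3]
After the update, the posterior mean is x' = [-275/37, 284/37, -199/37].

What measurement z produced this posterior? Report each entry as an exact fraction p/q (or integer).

x̄ = F·x = [-5, 8, -3]
P̄ = F·P·Fᵀ + Q = [53 -14 10; -14 33 -23; 10 -23 40]
S = H·P̄·Hᵀ + R = [148]
K = P̄·Hᵀ·S⁻¹ = [-45/148; -3/74; -11/37]
x' − x̄ = [-90/37, -12/37, -88/37] = K·y
y = (KᵀK)⁻¹·Kᵀ·(x' − x̄) = [8]
z = y + H·x̄ = [8] + [-5] = [3]

z = [3]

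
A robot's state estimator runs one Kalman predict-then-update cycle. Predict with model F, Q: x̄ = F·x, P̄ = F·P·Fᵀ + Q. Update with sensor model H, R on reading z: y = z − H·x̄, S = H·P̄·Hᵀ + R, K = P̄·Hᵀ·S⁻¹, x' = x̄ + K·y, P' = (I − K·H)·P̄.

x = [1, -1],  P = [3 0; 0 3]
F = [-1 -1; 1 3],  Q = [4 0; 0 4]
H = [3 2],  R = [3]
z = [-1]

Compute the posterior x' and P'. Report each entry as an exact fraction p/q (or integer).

x' = [18/85, -74/85]
P' = [814/85 -1212/85; -1212/85 1866/85]

x̄ = F·x = [0, -2]
P̄ = F·P·Fᵀ + Q = [10 -12; -12 34]
y = z − H·x̄ = [3]
S = H·P̄·Hᵀ + R = [85]
K = P̄·Hᵀ·S⁻¹ = [6/85; 32/85]
x' = x̄ + K·y = [18/85, -74/85]
P' = (I − K·H)·P̄ = [814/85 -1212/85; -1212/85 1866/85]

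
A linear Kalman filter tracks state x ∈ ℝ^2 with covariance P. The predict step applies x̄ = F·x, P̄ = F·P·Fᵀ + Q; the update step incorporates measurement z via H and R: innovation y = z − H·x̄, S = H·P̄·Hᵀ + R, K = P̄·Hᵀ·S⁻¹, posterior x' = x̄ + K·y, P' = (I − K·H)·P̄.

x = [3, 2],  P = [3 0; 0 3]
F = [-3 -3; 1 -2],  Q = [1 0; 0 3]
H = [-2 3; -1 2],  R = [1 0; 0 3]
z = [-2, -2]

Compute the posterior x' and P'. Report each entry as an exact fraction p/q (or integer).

x' = [-7782/1825, -6271/1825]
P' = [28344/1825 18207/1825; 18207/1825 11871/1825]

x̄ = F·x = [-15, -1]
P̄ = F·P·Fᵀ + Q = [55 9; 9 18]
y = z − H·x̄ = [-29, -15]
S = H·P̄·Hᵀ + R = [275 155; 155 94]
K = P̄·Hᵀ·S⁻¹ = [-2067/1825 538/365; -801/1825 369/365]
x' = x̄ + K·y = [-7782/1825, -6271/1825]
P' = (I − K·H)·P̄ = [28344/1825 18207/1825; 18207/1825 11871/1825]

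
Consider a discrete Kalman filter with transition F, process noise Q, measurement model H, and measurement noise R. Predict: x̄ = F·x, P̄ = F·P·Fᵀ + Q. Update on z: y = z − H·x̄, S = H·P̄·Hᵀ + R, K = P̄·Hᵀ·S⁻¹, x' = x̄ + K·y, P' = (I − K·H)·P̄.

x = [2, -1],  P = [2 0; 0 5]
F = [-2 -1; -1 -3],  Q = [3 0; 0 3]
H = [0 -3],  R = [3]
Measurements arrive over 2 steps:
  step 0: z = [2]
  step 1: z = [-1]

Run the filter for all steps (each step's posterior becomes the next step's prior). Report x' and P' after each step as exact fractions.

step 0: x' = [-548/151, -99/151], P' = [1333/151 19/151; 19/151 50/151]
step 1: x' = [10429/7201, 3195/7201], P' = [109108/7201 2949/7201; 2949/7201 2350/7201]

step 0: x̄ = F·x = [-3, 1]
step 0: P̄ = F·P·Fᵀ + Q = [16 19; 19 50]
step 0: y = z − H·x̄ = [5]
step 0: S = H·P̄·Hᵀ + R = [453]
step 0: K = P̄·Hᵀ·S⁻¹ = [-19/151; -50/151]
step 0: x' = x̄ + K·y = [-548/151, -99/151]
step 0: P' = (I − K·H)·P̄ = [1333/151 19/151; 19/151 50/151]
step 1: x̄ = F·x = [1195/151, 845/151]
step 1: P̄ = F·P·Fᵀ + Q = [5911/151 2949/151; 2949/151 2350/151]
step 1: y = z − H·x̄ = [2384/151]
step 1: S = H·P̄·Hᵀ + R = [21603/151]
step 1: K = P̄·Hᵀ·S⁻¹ = [-2949/7201; -2350/7201]
step 1: x' = x̄ + K·y = [10429/7201, 3195/7201]
step 1: P' = (I − K·H)·P̄ = [109108/7201 2949/7201; 2949/7201 2350/7201]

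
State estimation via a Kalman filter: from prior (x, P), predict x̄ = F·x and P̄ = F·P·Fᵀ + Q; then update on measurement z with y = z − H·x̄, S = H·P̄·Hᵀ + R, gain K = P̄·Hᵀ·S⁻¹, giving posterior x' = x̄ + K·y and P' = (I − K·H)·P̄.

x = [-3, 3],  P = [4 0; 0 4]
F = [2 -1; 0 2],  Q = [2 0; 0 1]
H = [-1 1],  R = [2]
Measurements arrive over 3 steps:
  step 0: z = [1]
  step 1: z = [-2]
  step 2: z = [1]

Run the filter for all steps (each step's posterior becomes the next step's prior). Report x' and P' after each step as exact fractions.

step 0: x̄ = F·x = [-9, 6]
step 0: P̄ = F·P·Fᵀ + Q = [22 -8; -8 17]
step 0: y = z − H·x̄ = [-14]
step 0: S = H·P̄·Hᵀ + R = [57]
step 0: K = P̄·Hᵀ·S⁻¹ = [-10/19; 25/57]
step 0: x' = x̄ + K·y = [-31/19, -8/57]
step 0: P' = (I − K·H)·P̄ = [118/19 98/19; 98/19 344/57]
step 1: x̄ = F·x = [-178/57, -16/57]
step 1: P̄ = F·P·Fᵀ + Q = [698/57 488/57; 488/57 1433/57]
step 1: y = z − H·x̄ = [-92/19]
step 1: S = H·P̄·Hᵀ + R = [423/19]
step 1: K = P̄·Hᵀ·S⁻¹ = [-70/423; 35/47]
step 1: x' = x̄ + K·y = [-982/423, -548/141]
step 1: P' = (I − K·H)·P̄ = [4922/423 1594/141; 1594/141 1804/141]
step 2: x̄ = F·x = [-320/423, -1096/141]
step 2: P̄ = F·P·Fᵀ + Q = [6818/423 2768/141; 2768/141 7357/141]
step 2: y = z − H·x̄ = [3391/423]
step 2: S = H·P̄·Hᵀ + R = [13127/423]
step 2: K = P̄·Hᵀ·S⁻¹ = [1486/13127; 13767/13127]
step 2: x' = x̄ + K·y = [1982/13127, 8327/13127]
step 2: P' = (I − K·H)·P̄ = [619090/39381 628006/39381; 628006/39381 710608/39381]

step 0: x' = [-31/19, -8/57], P' = [118/19 98/19; 98/19 344/57]
step 1: x' = [-982/423, -548/141], P' = [4922/423 1594/141; 1594/141 1804/141]
step 2: x' = [1982/13127, 8327/13127], P' = [619090/39381 628006/39381; 628006/39381 710608/39381]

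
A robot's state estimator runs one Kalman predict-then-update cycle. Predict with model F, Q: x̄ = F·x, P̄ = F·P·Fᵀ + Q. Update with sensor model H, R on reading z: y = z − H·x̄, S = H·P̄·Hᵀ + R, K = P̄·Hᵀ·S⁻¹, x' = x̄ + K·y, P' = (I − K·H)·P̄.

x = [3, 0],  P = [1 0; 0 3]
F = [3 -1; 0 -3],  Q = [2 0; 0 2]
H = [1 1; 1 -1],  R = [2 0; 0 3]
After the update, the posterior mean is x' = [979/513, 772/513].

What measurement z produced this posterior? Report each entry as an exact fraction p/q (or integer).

x̄ = F·x = [9, 0]
P̄ = F·P·Fᵀ + Q = [14 9; 9 29]
S = H·P̄·Hᵀ + R = [63 -15; -15 28]
K = P̄·Hᵀ·S⁻¹ = [719/1539 220/513; 764/1539 -230/513]
x' − x̄ = [-3638/513, 772/513] = K·y
y = (KᵀK)⁻¹·Kᵀ·(x' − x̄) = [-6, -10]
z = y + H·x̄ = [-6, -10] + [9, 9] = [3, -1]

z = [3, -1]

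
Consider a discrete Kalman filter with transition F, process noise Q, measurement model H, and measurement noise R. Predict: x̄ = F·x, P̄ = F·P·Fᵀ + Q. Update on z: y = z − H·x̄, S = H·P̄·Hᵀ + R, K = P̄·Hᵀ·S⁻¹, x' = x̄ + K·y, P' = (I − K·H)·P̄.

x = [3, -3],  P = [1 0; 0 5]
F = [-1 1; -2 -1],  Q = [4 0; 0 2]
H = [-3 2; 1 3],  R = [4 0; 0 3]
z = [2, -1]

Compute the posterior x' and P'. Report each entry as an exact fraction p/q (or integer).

x̄ = F·x = [-6, -3]
P̄ = F·P·Fᵀ + Q = [10 -3; -3 11]
y = z − H·x̄ = [-10, 14]
S = H·P̄·Hᵀ + R = [174 57; 57 94]
K = P̄·Hᵀ·S⁻¹ = [-1147/4369 742/4369; 1204/13107 1151/4369]
x' = x̄ + K·y = [-4356/4369, -3019/13107]
P' = (I − K·H)·P̄ = [1656/4369 190/4369; 190/4369 3263/13107]

x' = [-4356/4369, -3019/13107]
P' = [1656/4369 190/4369; 190/4369 3263/13107]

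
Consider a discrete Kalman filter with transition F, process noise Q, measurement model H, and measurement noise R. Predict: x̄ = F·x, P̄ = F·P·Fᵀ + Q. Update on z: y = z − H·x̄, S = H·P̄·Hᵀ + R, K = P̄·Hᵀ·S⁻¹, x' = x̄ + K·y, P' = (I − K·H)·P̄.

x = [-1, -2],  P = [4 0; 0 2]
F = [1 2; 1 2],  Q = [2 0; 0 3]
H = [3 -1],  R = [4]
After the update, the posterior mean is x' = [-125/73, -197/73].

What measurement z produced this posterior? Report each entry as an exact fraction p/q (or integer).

x̄ = F·x = [-5, -5]
P̄ = F·P·Fᵀ + Q = [14 12; 12 15]
S = H·P̄·Hᵀ + R = [73]
K = P̄·Hᵀ·S⁻¹ = [30/73; 21/73]
x' − x̄ = [240/73, 168/73] = K·y
y = (KᵀK)⁻¹·Kᵀ·(x' − x̄) = [8]
z = y + H·x̄ = [8] + [-10] = [-2]

z = [-2]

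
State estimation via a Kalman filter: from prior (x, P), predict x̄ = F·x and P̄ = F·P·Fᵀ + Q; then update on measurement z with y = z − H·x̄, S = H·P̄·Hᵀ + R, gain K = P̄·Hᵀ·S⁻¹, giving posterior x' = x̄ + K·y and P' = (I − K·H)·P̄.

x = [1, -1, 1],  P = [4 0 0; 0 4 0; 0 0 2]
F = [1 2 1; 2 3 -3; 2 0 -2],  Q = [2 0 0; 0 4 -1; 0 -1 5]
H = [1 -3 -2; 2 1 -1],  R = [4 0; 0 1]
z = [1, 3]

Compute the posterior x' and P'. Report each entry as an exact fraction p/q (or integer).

x̄ = F·x = [0, -4, 0]
P̄ = F·P·Fᵀ + Q = [24 26 4; 26 74 27; 4 27 29]
y = z − H·x̄ = [-11, 7]
S = H·P̄·Hᵀ + R = [962 -239; -239 234]
K = P̄·Hᵀ·S⁻¹ = [2222/167987 52522/167987; -34839/167987 35488/167987; -30156/167987 -26493/167987]
x' = x̄ + K·y = [343212/167987, -40303/167987, 146265/167987]
P' = (I − K·H)·P̄ = [492912/167987 -276516/167987 656786/167987; -276516/167987 207976/167987 -380544/167987; 656786/167987 -380544/167987 959521/167987]

x' = [343212/167987, -40303/167987, 146265/167987]
P' = [492912/167987 -276516/167987 656786/167987; -276516/167987 207976/167987 -380544/167987; 656786/167987 -380544/167987 959521/167987]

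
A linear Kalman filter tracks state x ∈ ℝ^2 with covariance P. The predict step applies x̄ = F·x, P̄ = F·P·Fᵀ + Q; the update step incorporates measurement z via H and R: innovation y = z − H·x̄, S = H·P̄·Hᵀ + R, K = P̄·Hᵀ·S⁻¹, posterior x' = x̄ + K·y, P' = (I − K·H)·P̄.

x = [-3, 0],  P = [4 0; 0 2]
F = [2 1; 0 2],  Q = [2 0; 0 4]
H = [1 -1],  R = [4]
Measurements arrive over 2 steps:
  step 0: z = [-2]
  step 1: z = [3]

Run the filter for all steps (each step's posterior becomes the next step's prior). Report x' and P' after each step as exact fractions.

step 0: x̄ = F·x = [-6, 0]
step 0: P̄ = F·P·Fᵀ + Q = [20 4; 4 12]
step 0: y = z − H·x̄ = [4]
step 0: S = H·P̄·Hᵀ + R = [28]
step 0: K = P̄·Hᵀ·S⁻¹ = [4/7; -2/7]
step 0: x' = x̄ + K·y = [-26/7, -8/7]
step 0: P' = (I − K·H)·P̄ = [76/7 60/7; 60/7 68/7]
step 1: x̄ = F·x = [-60/7, -16/7]
step 1: P̄ = F·P·Fᵀ + Q = [626/7 376/7; 376/7 300/7]
step 1: y = z − H·x̄ = [65/7]
step 1: S = H·P̄·Hᵀ + R = [202/7]
step 1: K = P̄·Hᵀ·S⁻¹ = [125/101; 38/101]
step 1: x' = x̄ + K·y = [295/101, 122/101]
step 1: P' = (I − K·H)·P̄ = [4568/101 4068/101; 4068/101 3916/101]

step 0: x' = [-26/7, -8/7], P' = [76/7 60/7; 60/7 68/7]
step 1: x' = [295/101, 122/101], P' = [4568/101 4068/101; 4068/101 3916/101]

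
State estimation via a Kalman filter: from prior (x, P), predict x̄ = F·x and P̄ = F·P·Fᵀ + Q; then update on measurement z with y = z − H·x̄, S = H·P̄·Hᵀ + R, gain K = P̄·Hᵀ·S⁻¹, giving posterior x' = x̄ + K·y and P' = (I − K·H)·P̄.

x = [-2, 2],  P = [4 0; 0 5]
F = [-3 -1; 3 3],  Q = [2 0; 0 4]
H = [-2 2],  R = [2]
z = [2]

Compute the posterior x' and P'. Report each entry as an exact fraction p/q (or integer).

x̄ = F·x = [4, 0]
P̄ = F·P·Fᵀ + Q = [43 -51; -51 85]
y = z − H·x̄ = [10]
S = H·P̄·Hᵀ + R = [922]
K = P̄·Hᵀ·S⁻¹ = [-94/461; 136/461]
x' = x̄ + K·y = [904/461, 1360/461]
P' = (I − K·H)·P̄ = [2151/461 2057/461; 2057/461 2193/461]

x' = [904/461, 1360/461]
P' = [2151/461 2057/461; 2057/461 2193/461]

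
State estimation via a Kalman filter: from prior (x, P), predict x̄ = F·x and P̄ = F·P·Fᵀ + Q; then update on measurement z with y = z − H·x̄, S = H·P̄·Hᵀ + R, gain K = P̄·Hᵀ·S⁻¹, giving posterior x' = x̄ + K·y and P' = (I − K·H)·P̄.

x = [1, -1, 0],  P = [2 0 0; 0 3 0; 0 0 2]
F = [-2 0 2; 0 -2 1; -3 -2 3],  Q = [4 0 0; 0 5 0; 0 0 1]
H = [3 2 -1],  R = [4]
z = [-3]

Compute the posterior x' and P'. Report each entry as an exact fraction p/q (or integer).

x̄ = F·x = [-2, 2, -1]
P̄ = F·P·Fᵀ + Q = [20 4 24; 4 19 18; 24 18 49]
y = z − H·x̄ = [-2]
S = H·P̄·Hᵀ + R = [141]
K = P̄·Hᵀ·S⁻¹ = [44/141; 32/141; 59/141]
x' = x̄ + K·y = [-370/141, 218/141, -259/141]
P' = (I − K·H)·P̄ = [884/141 -844/141 788/141; -844/141 1655/141 650/141; 788/141 650/141 3428/141]

x' = [-370/141, 218/141, -259/141]
P' = [884/141 -844/141 788/141; -844/141 1655/141 650/141; 788/141 650/141 3428/141]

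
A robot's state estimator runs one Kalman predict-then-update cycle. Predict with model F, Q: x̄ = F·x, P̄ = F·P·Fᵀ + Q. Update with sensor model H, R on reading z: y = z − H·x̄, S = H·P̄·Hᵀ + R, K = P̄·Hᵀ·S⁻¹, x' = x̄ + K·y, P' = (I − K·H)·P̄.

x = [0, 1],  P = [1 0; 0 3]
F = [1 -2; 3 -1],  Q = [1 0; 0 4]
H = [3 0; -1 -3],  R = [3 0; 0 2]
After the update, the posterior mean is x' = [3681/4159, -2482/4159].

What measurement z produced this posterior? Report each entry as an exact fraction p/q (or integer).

z = [3, 1]

x̄ = F·x = [-2, -1]
P̄ = F·P·Fᵀ + Q = [14 9; 9 16]
S = H·P̄·Hᵀ + R = [129 -123; -123 214]
K = P̄·Hᵀ·S⁻¹ = [1315/4159 -41/4159; -411/4159 -1344/4159]
x' − x̄ = [11999/4159, 1677/4159] = K·y
y = (KᵀK)⁻¹·Kᵀ·(x' − x̄) = [9, -4]
z = y + H·x̄ = [9, -4] + [-6, 5] = [3, 1]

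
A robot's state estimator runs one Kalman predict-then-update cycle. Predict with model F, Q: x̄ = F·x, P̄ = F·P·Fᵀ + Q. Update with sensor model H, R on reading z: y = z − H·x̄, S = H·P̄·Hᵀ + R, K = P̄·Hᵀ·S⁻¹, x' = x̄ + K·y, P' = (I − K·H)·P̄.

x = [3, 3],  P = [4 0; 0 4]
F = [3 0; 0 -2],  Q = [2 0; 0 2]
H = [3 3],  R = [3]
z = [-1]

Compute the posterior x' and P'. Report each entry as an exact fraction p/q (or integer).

x̄ = F·x = [9, -6]
P̄ = F·P·Fᵀ + Q = [38 0; 0 18]
y = z − H·x̄ = [-10]
S = H·P̄·Hᵀ + R = [507]
K = P̄·Hᵀ·S⁻¹ = [38/169; 18/169]
x' = x̄ + K·y = [1141/169, -1194/169]
P' = (I − K·H)·P̄ = [2090/169 -2052/169; -2052/169 2070/169]

x' = [1141/169, -1194/169]
P' = [2090/169 -2052/169; -2052/169 2070/169]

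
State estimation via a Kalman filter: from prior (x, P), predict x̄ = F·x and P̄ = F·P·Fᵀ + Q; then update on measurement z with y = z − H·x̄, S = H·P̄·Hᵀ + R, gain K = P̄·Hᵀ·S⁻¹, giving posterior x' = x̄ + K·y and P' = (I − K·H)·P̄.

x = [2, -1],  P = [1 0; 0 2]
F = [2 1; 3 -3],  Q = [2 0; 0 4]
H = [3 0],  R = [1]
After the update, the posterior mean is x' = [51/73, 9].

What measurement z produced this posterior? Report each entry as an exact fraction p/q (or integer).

x̄ = F·x = [3, 9]
P̄ = F·P·Fᵀ + Q = [8 0; 0 31]
S = H·P̄·Hᵀ + R = [73]
K = P̄·Hᵀ·S⁻¹ = [24/73; 0]
x' − x̄ = [-168/73, 0] = K·y
y = (KᵀK)⁻¹·Kᵀ·(x' − x̄) = [-7]
z = y + H·x̄ = [-7] + [9] = [2]

z = [2]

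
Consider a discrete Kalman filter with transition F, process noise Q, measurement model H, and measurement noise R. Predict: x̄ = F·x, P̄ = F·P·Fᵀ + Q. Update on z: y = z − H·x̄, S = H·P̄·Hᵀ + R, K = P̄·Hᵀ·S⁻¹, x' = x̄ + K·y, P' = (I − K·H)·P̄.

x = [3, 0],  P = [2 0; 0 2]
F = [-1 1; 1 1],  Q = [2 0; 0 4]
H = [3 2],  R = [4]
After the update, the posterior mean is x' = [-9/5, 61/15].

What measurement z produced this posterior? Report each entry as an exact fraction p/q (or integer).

z = [3]

x̄ = F·x = [-3, 3]
P̄ = F·P·Fᵀ + Q = [6 0; 0 8]
S = H·P̄·Hᵀ + R = [90]
K = P̄·Hᵀ·S⁻¹ = [1/5; 8/45]
x' − x̄ = [6/5, 16/15] = K·y
y = (KᵀK)⁻¹·Kᵀ·(x' − x̄) = [6]
z = y + H·x̄ = [6] + [-3] = [3]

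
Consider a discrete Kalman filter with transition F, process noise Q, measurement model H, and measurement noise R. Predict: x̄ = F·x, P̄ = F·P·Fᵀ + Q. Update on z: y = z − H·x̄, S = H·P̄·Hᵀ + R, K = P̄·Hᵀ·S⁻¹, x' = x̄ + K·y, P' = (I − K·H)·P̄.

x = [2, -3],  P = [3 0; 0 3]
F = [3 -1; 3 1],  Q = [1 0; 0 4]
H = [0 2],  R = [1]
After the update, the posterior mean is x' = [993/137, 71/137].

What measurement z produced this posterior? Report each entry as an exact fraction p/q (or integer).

x̄ = F·x = [9, 3]
P̄ = F·P·Fᵀ + Q = [31 24; 24 34]
S = H·P̄·Hᵀ + R = [137]
K = P̄·Hᵀ·S⁻¹ = [48/137; 68/137]
x' − x̄ = [-240/137, -340/137] = K·y
y = (KᵀK)⁻¹·Kᵀ·(x' − x̄) = [-5]
z = y + H·x̄ = [-5] + [6] = [1]

z = [1]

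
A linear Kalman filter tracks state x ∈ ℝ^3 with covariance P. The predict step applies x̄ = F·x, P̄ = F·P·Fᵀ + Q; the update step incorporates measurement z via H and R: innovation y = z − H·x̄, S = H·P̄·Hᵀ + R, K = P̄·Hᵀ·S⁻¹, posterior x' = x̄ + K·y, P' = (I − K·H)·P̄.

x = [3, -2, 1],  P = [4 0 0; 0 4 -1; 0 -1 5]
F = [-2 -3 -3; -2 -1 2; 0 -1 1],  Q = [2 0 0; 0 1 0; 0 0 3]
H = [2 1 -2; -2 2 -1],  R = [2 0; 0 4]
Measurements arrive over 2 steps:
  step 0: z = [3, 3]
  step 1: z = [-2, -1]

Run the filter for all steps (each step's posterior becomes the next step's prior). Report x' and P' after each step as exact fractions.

step 0: x' = [173112/80933, 415361/80933, 267951/80933], P' = [275406/80933 503714/80933 500232/80933; 503714/80933 1073202/80933 1013728/80933; 500232/80933 1013728/80933 1006804/80933]
step 1: x' = [-14869894404/10812967729, -29246805670/10812967729, -18598347007/10812967729], P' = [9406052504/10812967729 9790446860/10812967729 11596488896/10812967729; 9790446860/10812967729 22347079550/10812967729 19556234892/10812967729; 11596488896/10812967729 19556234892/10812967729 23171272876/10812967729]

step 0: x̄ = F·x = [-3, -2, 3]
step 0: P̄ = F·P·Fᵀ + Q = [81 1 -3; 1 45 17; -3 17 14]
step 0: y = z − H·x̄ = [17, 4]
step 0: S = H·P̄·Hᵀ + R = [387 -295; -295 434]
step 0: K = P̄·Hᵀ·S⁻¹ = [27031/80933 -10904/80933; 26587/80933 31312/80933; 292/80933 5047/80933]
step 0: x' = x̄ + K·y = [173112/80933, 415361/80933, 267951/80933]
step 0: P' = (I − K·H)·P̄ = [275406/80933 503714/80933 500232/80933; 503714/80933 1073202/80933 1013728/80933; 500232/80933 1013728/80933 1006804/80933]
step 1: x̄ = F·x = [-2396160/80933, -225683/80933, -147410/80933]
step 1: P̄ = F·P·Fᵀ + Q = [50278000/80933 269398/80933 206158/80933; 269398/80933 241063/80933 52590/80933; 206158/80933 52590/80933 295349/80933]
step 1: y = z − H·x̄ = [4561317/80933, -4569297/80933]
step 1: S = H·P̄·Hᵀ + R = [201914293/80933 -199351014/80933; -199351014/80933 201154421/80933]
step 1: K = P̄·Hᵀ·S⁻¹ = [2704787038/10812967729 -2706925046/10812967729; 1407751743/10812967729 1389257622/10812967729; -1796666534/10812967729 -1812945221/10812967729]
step 1: x' = x̄ + K·y = [-14869894404/10812967729, -29246805670/10812967729, -18598347007/10812967729]
step 1: P' = (I − K·H)·P̄ = [9406052504/10812967729 9790446860/10812967729 11596488896/10812967729; 9790446860/10812967729 22347079550/10812967729 19556234892/10812967729; 11596488896/10812967729 19556234892/10812967729 23171272876/10812967729]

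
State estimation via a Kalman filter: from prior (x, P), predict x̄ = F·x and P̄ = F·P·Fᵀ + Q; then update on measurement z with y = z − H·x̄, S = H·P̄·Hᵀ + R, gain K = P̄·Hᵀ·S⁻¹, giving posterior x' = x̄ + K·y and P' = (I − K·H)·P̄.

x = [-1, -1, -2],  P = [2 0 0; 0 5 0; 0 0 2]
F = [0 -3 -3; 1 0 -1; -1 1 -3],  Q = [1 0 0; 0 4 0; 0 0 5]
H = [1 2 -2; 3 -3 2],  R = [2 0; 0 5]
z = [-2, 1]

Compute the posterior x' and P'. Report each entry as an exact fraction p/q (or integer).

x' = [5268/62197, 67916/62197, 267291/124394]
P' = [55158/62197 110672/62197 121696/62197; 110672/62197 435146/62197 485981/62197; 121696/62197 485981/62197 1129645/124394]

x̄ = F·x = [9, 1, 6]
P̄ = F·P·Fᵀ + Q = [64 6 3; 6 8 4; 3 4 30]
y = z − H·x̄ = [-1, -35]
S = H·P̄·Hᵀ + R = [198 70; 70 653]
K = P̄·Hᵀ·S⁻¹ = [16555/62197 15370/62197; 4501/62197 -292/62197; -35987/124394 7358/62197]
x' = x̄ + K·y = [5268/62197, 67916/62197, 267291/124394]
P' = (I − K·H)·P̄ = [55158/62197 110672/62197 121696/62197; 110672/62197 435146/62197 485981/62197; 121696/62197 485981/62197 1129645/124394]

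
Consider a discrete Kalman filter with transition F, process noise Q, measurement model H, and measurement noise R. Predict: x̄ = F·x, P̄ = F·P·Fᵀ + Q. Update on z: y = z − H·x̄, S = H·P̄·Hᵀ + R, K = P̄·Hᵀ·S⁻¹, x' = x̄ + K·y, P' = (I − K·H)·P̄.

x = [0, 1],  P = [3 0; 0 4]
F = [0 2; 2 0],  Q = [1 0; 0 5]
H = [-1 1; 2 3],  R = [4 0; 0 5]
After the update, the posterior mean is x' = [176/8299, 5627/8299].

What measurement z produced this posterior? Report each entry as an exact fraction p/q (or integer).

x̄ = F·x = [2, 0]
P̄ = F·P·Fᵀ + Q = [17 0; 0 17]
S = H·P̄·Hᵀ + R = [38 17; 17 226]
K = P̄·Hᵀ·S⁻¹ = [-4420/8299 1581/8299; 2975/8299 1649/8299]
x' − x̄ = [-16422/8299, 5627/8299] = K·y
y = (KᵀK)⁻¹·Kᵀ·(x' − x̄) = [3, -2]
z = y + H·x̄ = [3, -2] + [-2, 4] = [1, 2]

z = [1, 2]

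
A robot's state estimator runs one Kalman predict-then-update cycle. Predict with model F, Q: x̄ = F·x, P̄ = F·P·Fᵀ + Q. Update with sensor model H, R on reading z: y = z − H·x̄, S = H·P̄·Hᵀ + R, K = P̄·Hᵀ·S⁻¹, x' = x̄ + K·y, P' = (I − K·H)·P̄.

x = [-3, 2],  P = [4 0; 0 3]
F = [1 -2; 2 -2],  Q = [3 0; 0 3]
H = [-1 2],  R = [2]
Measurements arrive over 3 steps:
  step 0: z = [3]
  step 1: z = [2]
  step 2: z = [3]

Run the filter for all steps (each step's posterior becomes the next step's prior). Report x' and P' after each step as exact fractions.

step 0: x̄ = F·x = [-7, -10]
step 0: P̄ = F·P·Fᵀ + Q = [19 20; 20 31]
step 0: y = z − H·x̄ = [16]
step 0: S = H·P̄·Hᵀ + R = [65]
step 0: K = P̄·Hᵀ·S⁻¹ = [21/65; 42/65]
step 0: x' = x̄ + K·y = [-119/65, 22/65]
step 0: P' = (I − K·H)·P̄ = [794/65 418/65; 418/65 251/65]
step 1: x̄ = F·x = [-163/65, -282/65]
step 1: P̄ = F·P·Fᵀ + Q = [321/65 84/65; 84/65 1031/65]
step 1: y = z − H·x̄ = [531/65]
step 1: S = H·P̄·Hᵀ + R = [4239/65]
step 1: K = P̄·Hᵀ·S⁻¹ = [-17/471; 1978/4239]
step 1: x' = x̄ + K·y = [-440/157, -248/471]
step 1: P' = (I − K·H)·P̄ = [762/157 1126/471; 1126/471 7045/4239]
step 2: x̄ = F·x = [-824/471, -2144/471]
step 2: P̄ = F·P·Fᵀ + Q = [20935/4239 8524/4239; 8524/4239 42121/4239]
step 2: y = z − H·x̄ = [4877/471]
step 2: S = H·P̄·Hᵀ + R = [163801/4239]
step 2: K = P̄·Hᵀ·S⁻¹ = [-3887/163801; 75718/163801]
step 2: x' = x̄ + K·y = [-326813/163801, 38402/163801]
step 2: P' = (I − K·H)·P̄ = [805394/163801 398810/163801; 398810/163801 275123/163801]

step 0: x' = [-119/65, 22/65], P' = [794/65 418/65; 418/65 251/65]
step 1: x' = [-440/157, -248/471], P' = [762/157 1126/471; 1126/471 7045/4239]
step 2: x' = [-326813/163801, 38402/163801], P' = [805394/163801 398810/163801; 398810/163801 275123/163801]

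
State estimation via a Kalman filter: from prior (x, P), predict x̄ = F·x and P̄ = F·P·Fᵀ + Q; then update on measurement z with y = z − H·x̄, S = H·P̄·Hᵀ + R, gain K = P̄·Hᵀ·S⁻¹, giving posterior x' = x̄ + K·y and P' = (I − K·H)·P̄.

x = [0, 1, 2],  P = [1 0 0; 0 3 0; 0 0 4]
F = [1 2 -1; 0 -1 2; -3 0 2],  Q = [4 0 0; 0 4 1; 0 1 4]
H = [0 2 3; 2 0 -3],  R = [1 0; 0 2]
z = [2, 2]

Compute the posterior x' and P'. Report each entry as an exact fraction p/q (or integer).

x̄ = F·x = [0, 3, 4]
P̄ = F·P·Fᵀ + Q = [21 -14 -11; -14 23 17; -11 17 29]
y = z − H·x̄ = [-16, 14]
S = H·P̄·Hᵀ + R = [558 -485; -485 479]
K = P̄·Hᵀ·S⁻¹ = [7156/32057 12265/32057; 8148/32057 2963/32057; 5094/32057 -2137/32057]
x' = x̄ + K·y = [57214/32057, 7285/32057, 16806/32057]
P' = (I − K·H)·P̄ = [189838/32057 -173995/32057 118382/32057; -173995/32057 181032/32057 -117972/32057; 118382/32057 -117972/32057 80346/32057]

x' = [57214/32057, 7285/32057, 16806/32057]
P' = [189838/32057 -173995/32057 118382/32057; -173995/32057 181032/32057 -117972/32057; 118382/32057 -117972/32057 80346/32057]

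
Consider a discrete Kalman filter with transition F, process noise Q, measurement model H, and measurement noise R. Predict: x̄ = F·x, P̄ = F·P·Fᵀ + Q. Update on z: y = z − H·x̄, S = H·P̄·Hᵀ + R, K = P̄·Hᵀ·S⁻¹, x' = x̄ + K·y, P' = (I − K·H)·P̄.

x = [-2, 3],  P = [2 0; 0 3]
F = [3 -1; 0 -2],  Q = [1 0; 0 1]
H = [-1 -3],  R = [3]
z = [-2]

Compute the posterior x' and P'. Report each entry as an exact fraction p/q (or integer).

x̄ = F·x = [-9, -6]
P̄ = F·P·Fᵀ + Q = [22 6; 6 13]
y = z − H·x̄ = [-29]
S = H·P̄·Hᵀ + R = [178]
K = P̄·Hᵀ·S⁻¹ = [-20/89; -45/178]
x' = x̄ + K·y = [-221/89, 237/178]
P' = (I − K·H)·P̄ = [1158/89 -366/89; -366/89 289/178]

x' = [-221/89, 237/178]
P' = [1158/89 -366/89; -366/89 289/178]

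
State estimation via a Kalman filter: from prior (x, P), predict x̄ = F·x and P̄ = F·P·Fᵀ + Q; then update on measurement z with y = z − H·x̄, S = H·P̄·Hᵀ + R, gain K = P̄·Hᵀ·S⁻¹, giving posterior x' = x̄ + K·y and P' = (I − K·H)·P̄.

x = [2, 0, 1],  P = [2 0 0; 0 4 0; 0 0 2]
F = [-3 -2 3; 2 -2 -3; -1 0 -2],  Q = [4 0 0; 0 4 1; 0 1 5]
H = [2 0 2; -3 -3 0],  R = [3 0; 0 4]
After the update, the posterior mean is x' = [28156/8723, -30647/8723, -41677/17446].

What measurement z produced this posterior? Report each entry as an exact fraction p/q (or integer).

z = [2, 1]

x̄ = F·x = [-3, 1, -4]
P̄ = F·P·Fᵀ + Q = [56 -14 -6; -14 46 9; -6 9 15]
S = H·P̄·Hᵀ + R = [239 -270; -270 670]
K = P̄·Hᵀ·S⁻¹ = [3298/8723 -1557/43615; -3262/8723 -12822/43615; 963/8723 2709/87230]
x' − x̄ = [54325/8723, -39370/8723, 28107/17446] = K·y
y = (KᵀK)⁻¹·Kᵀ·(x' − x̄) = [16, -5]
z = y + H·x̄ = [16, -5] + [-14, 6] = [2, 1]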